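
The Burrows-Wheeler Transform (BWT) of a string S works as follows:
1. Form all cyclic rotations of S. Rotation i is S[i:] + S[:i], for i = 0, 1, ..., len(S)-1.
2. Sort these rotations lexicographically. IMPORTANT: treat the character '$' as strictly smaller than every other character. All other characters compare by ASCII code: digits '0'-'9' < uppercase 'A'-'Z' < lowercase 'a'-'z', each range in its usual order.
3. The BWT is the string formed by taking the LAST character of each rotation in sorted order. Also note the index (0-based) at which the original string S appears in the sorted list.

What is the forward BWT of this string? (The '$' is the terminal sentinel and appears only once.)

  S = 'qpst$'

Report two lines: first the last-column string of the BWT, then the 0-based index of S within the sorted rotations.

All 5 rotations (rotation i = S[i:]+S[:i]):
  rot[0] = qpst$
  rot[1] = pst$q
  rot[2] = st$qp
  rot[3] = t$qps
  rot[4] = $qpst
Sorted (with $ < everything):
  sorted[0] = $qpst  (last char: 't')
  sorted[1] = pst$q  (last char: 'q')
  sorted[2] = qpst$  (last char: '$')
  sorted[3] = st$qp  (last char: 'p')
  sorted[4] = t$qps  (last char: 's')
Last column: tq$ps
Original string S is at sorted index 2

Answer: tq$ps
2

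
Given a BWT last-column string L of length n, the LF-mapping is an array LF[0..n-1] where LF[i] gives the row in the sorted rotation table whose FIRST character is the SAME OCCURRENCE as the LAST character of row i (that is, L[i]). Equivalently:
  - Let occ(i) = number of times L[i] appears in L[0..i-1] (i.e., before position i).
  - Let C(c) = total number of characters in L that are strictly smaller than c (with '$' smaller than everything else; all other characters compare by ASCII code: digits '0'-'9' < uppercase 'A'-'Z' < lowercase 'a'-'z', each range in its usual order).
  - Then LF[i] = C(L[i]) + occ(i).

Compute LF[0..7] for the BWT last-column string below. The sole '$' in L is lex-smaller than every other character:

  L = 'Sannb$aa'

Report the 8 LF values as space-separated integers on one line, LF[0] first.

Char counts: '$':1, 'S':1, 'a':3, 'b':1, 'n':2
C (first-col start): C('$')=0, C('S')=1, C('a')=2, C('b')=5, C('n')=6
L[0]='S': occ=0, LF[0]=C('S')+0=1+0=1
L[1]='a': occ=0, LF[1]=C('a')+0=2+0=2
L[2]='n': occ=0, LF[2]=C('n')+0=6+0=6
L[3]='n': occ=1, LF[3]=C('n')+1=6+1=7
L[4]='b': occ=0, LF[4]=C('b')+0=5+0=5
L[5]='$': occ=0, LF[5]=C('$')+0=0+0=0
L[6]='a': occ=1, LF[6]=C('a')+1=2+1=3
L[7]='a': occ=2, LF[7]=C('a')+2=2+2=4

Answer: 1 2 6 7 5 0 3 4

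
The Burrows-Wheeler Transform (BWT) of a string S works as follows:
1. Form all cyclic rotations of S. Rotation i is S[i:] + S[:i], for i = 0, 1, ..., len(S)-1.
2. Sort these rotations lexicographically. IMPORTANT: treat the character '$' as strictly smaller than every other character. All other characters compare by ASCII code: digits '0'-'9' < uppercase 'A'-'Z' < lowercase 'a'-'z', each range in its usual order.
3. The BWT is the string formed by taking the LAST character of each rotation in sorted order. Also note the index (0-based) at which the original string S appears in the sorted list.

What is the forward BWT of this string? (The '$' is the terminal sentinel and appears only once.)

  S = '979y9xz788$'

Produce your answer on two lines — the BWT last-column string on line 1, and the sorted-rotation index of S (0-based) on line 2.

All 11 rotations (rotation i = S[i:]+S[:i]):
  rot[0] = 979y9xz788$
  rot[1] = 79y9xz788$9
  rot[2] = 9y9xz788$97
  rot[3] = y9xz788$979
  rot[4] = 9xz788$979y
  rot[5] = xz788$979y9
  rot[6] = z788$979y9x
  rot[7] = 788$979y9xz
  rot[8] = 88$979y9xz7
  rot[9] = 8$979y9xz78
  rot[10] = $979y9xz788
Sorted (with $ < everything):
  sorted[0] = $979y9xz788  (last char: '8')
  sorted[1] = 788$979y9xz  (last char: 'z')
  sorted[2] = 79y9xz788$9  (last char: '9')
  sorted[3] = 8$979y9xz78  (last char: '8')
  sorted[4] = 88$979y9xz7  (last char: '7')
  sorted[5] = 979y9xz788$  (last char: '$')
  sorted[6] = 9xz788$979y  (last char: 'y')
  sorted[7] = 9y9xz788$97  (last char: '7')
  sorted[8] = xz788$979y9  (last char: '9')
  sorted[9] = y9xz788$979  (last char: '9')
  sorted[10] = z788$979y9x  (last char: 'x')
Last column: 8z987$y799x
Original string S is at sorted index 5

Answer: 8z987$y799x
5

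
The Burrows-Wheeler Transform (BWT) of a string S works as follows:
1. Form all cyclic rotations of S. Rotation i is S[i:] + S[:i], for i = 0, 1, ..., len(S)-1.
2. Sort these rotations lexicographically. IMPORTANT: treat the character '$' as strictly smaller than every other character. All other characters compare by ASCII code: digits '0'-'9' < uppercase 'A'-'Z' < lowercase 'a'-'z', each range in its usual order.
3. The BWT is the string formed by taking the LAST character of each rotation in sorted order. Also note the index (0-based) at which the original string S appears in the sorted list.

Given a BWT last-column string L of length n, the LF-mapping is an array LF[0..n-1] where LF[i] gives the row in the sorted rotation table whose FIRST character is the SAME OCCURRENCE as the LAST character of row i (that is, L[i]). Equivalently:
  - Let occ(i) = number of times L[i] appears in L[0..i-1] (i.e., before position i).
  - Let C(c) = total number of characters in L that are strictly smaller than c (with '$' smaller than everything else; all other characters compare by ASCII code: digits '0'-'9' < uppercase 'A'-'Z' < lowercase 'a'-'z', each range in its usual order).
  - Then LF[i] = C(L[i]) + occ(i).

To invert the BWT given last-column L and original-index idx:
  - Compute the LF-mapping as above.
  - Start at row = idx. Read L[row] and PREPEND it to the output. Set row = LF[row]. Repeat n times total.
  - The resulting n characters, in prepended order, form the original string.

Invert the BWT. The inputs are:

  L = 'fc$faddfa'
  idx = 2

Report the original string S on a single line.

LF mapping: 6 3 0 7 1 4 5 8 2
Walk LF starting at row 2, prepending L[row]:
  step 1: row=2, L[2]='$', prepend. Next row=LF[2]=0
  step 2: row=0, L[0]='f', prepend. Next row=LF[0]=6
  step 3: row=6, L[6]='d', prepend. Next row=LF[6]=5
  step 4: row=5, L[5]='d', prepend. Next row=LF[5]=4
  step 5: row=4, L[4]='a', prepend. Next row=LF[4]=1
  step 6: row=1, L[1]='c', prepend. Next row=LF[1]=3
  step 7: row=3, L[3]='f', prepend. Next row=LF[3]=7
  step 8: row=7, L[7]='f', prepend. Next row=LF[7]=8
  step 9: row=8, L[8]='a', prepend. Next row=LF[8]=2
Reversed output: affcaddf$

Answer: affcaddf$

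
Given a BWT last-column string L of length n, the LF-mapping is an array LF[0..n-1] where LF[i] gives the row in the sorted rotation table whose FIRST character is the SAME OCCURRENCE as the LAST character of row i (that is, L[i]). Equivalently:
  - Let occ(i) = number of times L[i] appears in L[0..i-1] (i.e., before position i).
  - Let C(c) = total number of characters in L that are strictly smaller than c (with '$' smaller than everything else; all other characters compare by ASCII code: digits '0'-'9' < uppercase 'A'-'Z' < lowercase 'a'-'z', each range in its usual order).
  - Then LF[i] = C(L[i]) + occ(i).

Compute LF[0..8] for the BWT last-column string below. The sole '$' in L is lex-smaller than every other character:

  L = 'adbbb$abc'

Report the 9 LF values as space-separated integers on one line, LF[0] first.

Answer: 1 8 3 4 5 0 2 6 7

Derivation:
Char counts: '$':1, 'a':2, 'b':4, 'c':1, 'd':1
C (first-col start): C('$')=0, C('a')=1, C('b')=3, C('c')=7, C('d')=8
L[0]='a': occ=0, LF[0]=C('a')+0=1+0=1
L[1]='d': occ=0, LF[1]=C('d')+0=8+0=8
L[2]='b': occ=0, LF[2]=C('b')+0=3+0=3
L[3]='b': occ=1, LF[3]=C('b')+1=3+1=4
L[4]='b': occ=2, LF[4]=C('b')+2=3+2=5
L[5]='$': occ=0, LF[5]=C('$')+0=0+0=0
L[6]='a': occ=1, LF[6]=C('a')+1=1+1=2
L[7]='b': occ=3, LF[7]=C('b')+3=3+3=6
L[8]='c': occ=0, LF[8]=C('c')+0=7+0=7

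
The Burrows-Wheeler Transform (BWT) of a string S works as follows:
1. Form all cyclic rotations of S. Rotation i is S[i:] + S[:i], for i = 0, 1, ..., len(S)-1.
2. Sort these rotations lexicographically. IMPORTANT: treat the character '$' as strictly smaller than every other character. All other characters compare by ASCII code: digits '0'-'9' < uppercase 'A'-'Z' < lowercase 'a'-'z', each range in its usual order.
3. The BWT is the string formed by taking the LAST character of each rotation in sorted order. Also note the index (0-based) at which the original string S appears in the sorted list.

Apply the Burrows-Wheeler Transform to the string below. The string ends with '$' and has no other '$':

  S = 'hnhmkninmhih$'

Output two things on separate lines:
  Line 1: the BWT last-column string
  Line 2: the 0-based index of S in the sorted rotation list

Answer: himn$hnmnhhki
4

Derivation:
All 13 rotations (rotation i = S[i:]+S[:i]):
  rot[0] = hnhmkninmhih$
  rot[1] = nhmkninmhih$h
  rot[2] = hmkninmhih$hn
  rot[3] = mkninmhih$hnh
  rot[4] = kninmhih$hnhm
  rot[5] = ninmhih$hnhmk
  rot[6] = inmhih$hnhmkn
  rot[7] = nmhih$hnhmkni
  rot[8] = mhih$hnhmknin
  rot[9] = hih$hnhmkninm
  rot[10] = ih$hnhmkninmh
  rot[11] = h$hnhmkninmhi
  rot[12] = $hnhmkninmhih
Sorted (with $ < everything):
  sorted[0] = $hnhmkninmhih  (last char: 'h')
  sorted[1] = h$hnhmkninmhi  (last char: 'i')
  sorted[2] = hih$hnhmkninm  (last char: 'm')
  sorted[3] = hmkninmhih$hn  (last char: 'n')
  sorted[4] = hnhmkninmhih$  (last char: '$')
  sorted[5] = ih$hnhmkninmh  (last char: 'h')
  sorted[6] = inmhih$hnhmkn  (last char: 'n')
  sorted[7] = kninmhih$hnhm  (last char: 'm')
  sorted[8] = mhih$hnhmknin  (last char: 'n')
  sorted[9] = mkninmhih$hnh  (last char: 'h')
  sorted[10] = nhmkninmhih$h  (last char: 'h')
  sorted[11] = ninmhih$hnhmk  (last char: 'k')
  sorted[12] = nmhih$hnhmkni  (last char: 'i')
Last column: himn$hnmnhhki
Original string S is at sorted index 4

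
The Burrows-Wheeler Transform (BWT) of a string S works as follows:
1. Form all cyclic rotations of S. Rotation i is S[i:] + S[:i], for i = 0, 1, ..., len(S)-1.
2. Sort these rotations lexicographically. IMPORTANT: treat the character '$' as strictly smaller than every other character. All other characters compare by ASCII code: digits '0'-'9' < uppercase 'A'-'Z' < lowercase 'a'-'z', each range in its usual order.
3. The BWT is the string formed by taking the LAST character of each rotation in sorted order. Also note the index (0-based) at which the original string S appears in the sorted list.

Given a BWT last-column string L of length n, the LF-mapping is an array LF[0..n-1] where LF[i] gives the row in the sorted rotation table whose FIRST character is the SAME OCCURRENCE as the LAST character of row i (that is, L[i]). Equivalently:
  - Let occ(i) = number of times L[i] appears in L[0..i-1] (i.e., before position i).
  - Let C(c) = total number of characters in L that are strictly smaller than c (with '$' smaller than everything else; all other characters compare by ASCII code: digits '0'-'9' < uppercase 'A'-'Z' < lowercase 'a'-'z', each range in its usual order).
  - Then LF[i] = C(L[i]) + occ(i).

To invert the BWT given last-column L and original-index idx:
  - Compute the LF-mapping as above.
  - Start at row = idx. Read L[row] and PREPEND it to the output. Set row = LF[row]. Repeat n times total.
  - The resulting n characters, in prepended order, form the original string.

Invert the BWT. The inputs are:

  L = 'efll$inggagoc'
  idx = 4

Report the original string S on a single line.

LF mapping: 3 4 9 10 0 8 11 5 6 1 7 12 2
Walk LF starting at row 4, prepending L[row]:
  step 1: row=4, L[4]='$', prepend. Next row=LF[4]=0
  step 2: row=0, L[0]='e', prepend. Next row=LF[0]=3
  step 3: row=3, L[3]='l', prepend. Next row=LF[3]=10
  step 4: row=10, L[10]='g', prepend. Next row=LF[10]=7
  step 5: row=7, L[7]='g', prepend. Next row=LF[7]=5
  step 6: row=5, L[5]='i', prepend. Next row=LF[5]=8
  step 7: row=8, L[8]='g', prepend. Next row=LF[8]=6
  step 8: row=6, L[6]='n', prepend. Next row=LF[6]=11
  step 9: row=11, L[11]='o', prepend. Next row=LF[11]=12
  step 10: row=12, L[12]='c', prepend. Next row=LF[12]=2
  step 11: row=2, L[2]='l', prepend. Next row=LF[2]=9
  step 12: row=9, L[9]='a', prepend. Next row=LF[9]=1
  step 13: row=1, L[1]='f', prepend. Next row=LF[1]=4
Reversed output: falcongiggle$

Answer: falcongiggle$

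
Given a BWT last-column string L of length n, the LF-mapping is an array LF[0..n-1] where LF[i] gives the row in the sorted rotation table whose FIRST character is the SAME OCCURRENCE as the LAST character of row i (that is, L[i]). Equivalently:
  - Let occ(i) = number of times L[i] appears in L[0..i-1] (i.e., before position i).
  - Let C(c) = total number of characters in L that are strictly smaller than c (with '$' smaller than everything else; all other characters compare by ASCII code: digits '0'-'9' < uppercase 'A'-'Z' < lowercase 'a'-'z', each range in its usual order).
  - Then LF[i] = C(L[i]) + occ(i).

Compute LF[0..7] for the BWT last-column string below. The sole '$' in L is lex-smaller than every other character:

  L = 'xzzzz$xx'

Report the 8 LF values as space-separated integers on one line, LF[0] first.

Answer: 1 4 5 6 7 0 2 3

Derivation:
Char counts: '$':1, 'x':3, 'z':4
C (first-col start): C('$')=0, C('x')=1, C('z')=4
L[0]='x': occ=0, LF[0]=C('x')+0=1+0=1
L[1]='z': occ=0, LF[1]=C('z')+0=4+0=4
L[2]='z': occ=1, LF[2]=C('z')+1=4+1=5
L[3]='z': occ=2, LF[3]=C('z')+2=4+2=6
L[4]='z': occ=3, LF[4]=C('z')+3=4+3=7
L[5]='$': occ=0, LF[5]=C('$')+0=0+0=0
L[6]='x': occ=1, LF[6]=C('x')+1=1+1=2
L[7]='x': occ=2, LF[7]=C('x')+2=1+2=3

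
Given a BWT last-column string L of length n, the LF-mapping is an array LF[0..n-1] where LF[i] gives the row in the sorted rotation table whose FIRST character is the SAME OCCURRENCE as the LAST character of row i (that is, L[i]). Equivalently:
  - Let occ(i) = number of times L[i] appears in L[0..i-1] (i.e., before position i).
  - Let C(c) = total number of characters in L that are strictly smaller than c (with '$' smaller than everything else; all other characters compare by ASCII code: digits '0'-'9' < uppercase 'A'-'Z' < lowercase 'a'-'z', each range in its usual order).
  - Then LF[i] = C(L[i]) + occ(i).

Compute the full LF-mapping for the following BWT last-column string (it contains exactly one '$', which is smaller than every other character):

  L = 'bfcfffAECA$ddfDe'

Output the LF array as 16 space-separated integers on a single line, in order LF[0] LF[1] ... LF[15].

Answer: 6 11 7 12 13 14 1 5 3 2 0 8 9 15 4 10

Derivation:
Char counts: '$':1, 'A':2, 'C':1, 'D':1, 'E':1, 'b':1, 'c':1, 'd':2, 'e':1, 'f':5
C (first-col start): C('$')=0, C('A')=1, C('C')=3, C('D')=4, C('E')=5, C('b')=6, C('c')=7, C('d')=8, C('e')=10, C('f')=11
L[0]='b': occ=0, LF[0]=C('b')+0=6+0=6
L[1]='f': occ=0, LF[1]=C('f')+0=11+0=11
L[2]='c': occ=0, LF[2]=C('c')+0=7+0=7
L[3]='f': occ=1, LF[3]=C('f')+1=11+1=12
L[4]='f': occ=2, LF[4]=C('f')+2=11+2=13
L[5]='f': occ=3, LF[5]=C('f')+3=11+3=14
L[6]='A': occ=0, LF[6]=C('A')+0=1+0=1
L[7]='E': occ=0, LF[7]=C('E')+0=5+0=5
L[8]='C': occ=0, LF[8]=C('C')+0=3+0=3
L[9]='A': occ=1, LF[9]=C('A')+1=1+1=2
L[10]='$': occ=0, LF[10]=C('$')+0=0+0=0
L[11]='d': occ=0, LF[11]=C('d')+0=8+0=8
L[12]='d': occ=1, LF[12]=C('d')+1=8+1=9
L[13]='f': occ=4, LF[13]=C('f')+4=11+4=15
L[14]='D': occ=0, LF[14]=C('D')+0=4+0=4
L[15]='e': occ=0, LF[15]=C('e')+0=10+0=10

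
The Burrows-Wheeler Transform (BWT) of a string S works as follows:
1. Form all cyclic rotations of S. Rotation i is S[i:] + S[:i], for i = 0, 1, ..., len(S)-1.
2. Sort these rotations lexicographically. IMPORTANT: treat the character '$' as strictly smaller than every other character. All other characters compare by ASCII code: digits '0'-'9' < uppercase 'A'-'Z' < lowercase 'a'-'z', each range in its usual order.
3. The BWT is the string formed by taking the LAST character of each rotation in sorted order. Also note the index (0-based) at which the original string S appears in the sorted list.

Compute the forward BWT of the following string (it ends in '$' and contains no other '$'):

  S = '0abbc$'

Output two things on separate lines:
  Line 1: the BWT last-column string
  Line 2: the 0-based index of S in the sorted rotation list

All 6 rotations (rotation i = S[i:]+S[:i]):
  rot[0] = 0abbc$
  rot[1] = abbc$0
  rot[2] = bbc$0a
  rot[3] = bc$0ab
  rot[4] = c$0abb
  rot[5] = $0abbc
Sorted (with $ < everything):
  sorted[0] = $0abbc  (last char: 'c')
  sorted[1] = 0abbc$  (last char: '$')
  sorted[2] = abbc$0  (last char: '0')
  sorted[3] = bbc$0a  (last char: 'a')
  sorted[4] = bc$0ab  (last char: 'b')
  sorted[5] = c$0abb  (last char: 'b')
Last column: c$0abb
Original string S is at sorted index 1

Answer: c$0abb
1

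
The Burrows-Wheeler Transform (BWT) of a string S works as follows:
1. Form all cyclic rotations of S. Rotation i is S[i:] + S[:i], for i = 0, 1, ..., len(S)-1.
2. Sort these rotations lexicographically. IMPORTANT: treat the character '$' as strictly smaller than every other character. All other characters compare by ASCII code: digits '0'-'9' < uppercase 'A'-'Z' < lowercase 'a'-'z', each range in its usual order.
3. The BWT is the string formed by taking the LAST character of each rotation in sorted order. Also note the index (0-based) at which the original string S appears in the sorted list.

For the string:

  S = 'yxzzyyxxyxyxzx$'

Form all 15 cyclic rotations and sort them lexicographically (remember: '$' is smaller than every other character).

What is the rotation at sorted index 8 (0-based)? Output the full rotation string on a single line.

All 15 rotations (rotation i = S[i:]+S[:i]):
  rot[0] = yxzzyyxxyxyxzx$
  rot[1] = xzzyyxxyxyxzx$y
  rot[2] = zzyyxxyxyxzx$yx
  rot[3] = zyyxxyxyxzx$yxz
  rot[4] = yyxxyxyxzx$yxzz
  rot[5] = yxxyxyxzx$yxzzy
  rot[6] = xxyxyxzx$yxzzyy
  rot[7] = xyxyxzx$yxzzyyx
  rot[8] = yxyxzx$yxzzyyxx
  rot[9] = xyxzx$yxzzyyxxy
  rot[10] = yxzx$yxzzyyxxyx
  rot[11] = xzx$yxzzyyxxyxy
  rot[12] = zx$yxzzyyxxyxyx
  rot[13] = x$yxzzyyxxyxyxz
  rot[14] = $yxzzyyxxyxyxzx
Sorted (with $ < everything):
  sorted[0] = $yxzzyyxxyxyxzx
  sorted[1] = x$yxzzyyxxyxyxz
  sorted[2] = xxyxyxzx$yxzzyy
  sorted[3] = xyxyxzx$yxzzyyx
  sorted[4] = xyxzx$yxzzyyxxy
  sorted[5] = xzx$yxzzyyxxyxy
  sorted[6] = xzzyyxxyxyxzx$y
  sorted[7] = yxxyxyxzx$yxzzy
  sorted[8] = yxyxzx$yxzzyyxx
  sorted[9] = yxzx$yxzzyyxxyx
  sorted[10] = yxzzyyxxyxyxzx$
  sorted[11] = yyxxyxyxzx$yxzz
  sorted[12] = zx$yxzzyyxxyxyx
  sorted[13] = zyyxxyxyxzx$yxz
  sorted[14] = zzyyxxyxyxzx$yx
sorted[8] = yxyxzx$yxzzyyxx

Answer: yxyxzx$yxzzyyxx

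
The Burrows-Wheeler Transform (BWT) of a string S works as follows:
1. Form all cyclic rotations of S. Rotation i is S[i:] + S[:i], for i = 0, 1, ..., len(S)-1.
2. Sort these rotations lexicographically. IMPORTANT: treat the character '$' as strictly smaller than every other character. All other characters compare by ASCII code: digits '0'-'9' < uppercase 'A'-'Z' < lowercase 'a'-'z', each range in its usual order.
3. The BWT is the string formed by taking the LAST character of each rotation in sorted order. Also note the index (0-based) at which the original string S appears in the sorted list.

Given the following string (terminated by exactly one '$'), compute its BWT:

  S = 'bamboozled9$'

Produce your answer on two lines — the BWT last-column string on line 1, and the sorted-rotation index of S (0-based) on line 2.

All 12 rotations (rotation i = S[i:]+S[:i]):
  rot[0] = bamboozled9$
  rot[1] = amboozled9$b
  rot[2] = mboozled9$ba
  rot[3] = boozled9$bam
  rot[4] = oozled9$bamb
  rot[5] = ozled9$bambo
  rot[6] = zled9$bamboo
  rot[7] = led9$bambooz
  rot[8] = ed9$bamboozl
  rot[9] = d9$bamboozle
  rot[10] = 9$bamboozled
  rot[11] = $bamboozled9
Sorted (with $ < everything):
  sorted[0] = $bamboozled9  (last char: '9')
  sorted[1] = 9$bamboozled  (last char: 'd')
  sorted[2] = amboozled9$b  (last char: 'b')
  sorted[3] = bamboozled9$  (last char: '$')
  sorted[4] = boozled9$bam  (last char: 'm')
  sorted[5] = d9$bamboozle  (last char: 'e')
  sorted[6] = ed9$bamboozl  (last char: 'l')
  sorted[7] = led9$bambooz  (last char: 'z')
  sorted[8] = mboozled9$ba  (last char: 'a')
  sorted[9] = oozled9$bamb  (last char: 'b')
  sorted[10] = ozled9$bambo  (last char: 'o')
  sorted[11] = zled9$bamboo  (last char: 'o')
Last column: 9db$melzaboo
Original string S is at sorted index 3

Answer: 9db$melzaboo
3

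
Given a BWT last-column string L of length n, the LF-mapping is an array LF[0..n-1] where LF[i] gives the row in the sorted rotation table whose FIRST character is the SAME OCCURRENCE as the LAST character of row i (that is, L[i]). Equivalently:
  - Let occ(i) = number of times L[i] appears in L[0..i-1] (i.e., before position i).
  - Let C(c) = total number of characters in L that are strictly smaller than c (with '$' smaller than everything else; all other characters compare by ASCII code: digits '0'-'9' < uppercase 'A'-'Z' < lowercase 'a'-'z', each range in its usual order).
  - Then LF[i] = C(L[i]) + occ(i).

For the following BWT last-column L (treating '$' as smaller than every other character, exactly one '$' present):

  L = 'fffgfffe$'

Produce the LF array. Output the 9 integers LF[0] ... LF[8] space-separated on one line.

Answer: 2 3 4 8 5 6 7 1 0

Derivation:
Char counts: '$':1, 'e':1, 'f':6, 'g':1
C (first-col start): C('$')=0, C('e')=1, C('f')=2, C('g')=8
L[0]='f': occ=0, LF[0]=C('f')+0=2+0=2
L[1]='f': occ=1, LF[1]=C('f')+1=2+1=3
L[2]='f': occ=2, LF[2]=C('f')+2=2+2=4
L[3]='g': occ=0, LF[3]=C('g')+0=8+0=8
L[4]='f': occ=3, LF[4]=C('f')+3=2+3=5
L[5]='f': occ=4, LF[5]=C('f')+4=2+4=6
L[6]='f': occ=5, LF[6]=C('f')+5=2+5=7
L[7]='e': occ=0, LF[7]=C('e')+0=1+0=1
L[8]='$': occ=0, LF[8]=C('$')+0=0+0=0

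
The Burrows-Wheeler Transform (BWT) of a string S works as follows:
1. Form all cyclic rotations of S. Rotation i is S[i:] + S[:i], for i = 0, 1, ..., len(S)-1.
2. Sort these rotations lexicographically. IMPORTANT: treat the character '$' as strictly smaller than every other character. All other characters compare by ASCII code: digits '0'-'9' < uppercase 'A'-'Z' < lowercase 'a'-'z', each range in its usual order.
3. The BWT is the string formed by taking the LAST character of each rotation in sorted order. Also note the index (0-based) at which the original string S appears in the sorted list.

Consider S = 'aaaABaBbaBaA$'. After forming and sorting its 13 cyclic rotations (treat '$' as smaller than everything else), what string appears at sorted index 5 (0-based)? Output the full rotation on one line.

All 13 rotations (rotation i = S[i:]+S[:i]):
  rot[0] = aaaABaBbaBaA$
  rot[1] = aaABaBbaBaA$a
  rot[2] = aABaBbaBaA$aa
  rot[3] = ABaBbaBaA$aaa
  rot[4] = BaBbaBaA$aaaA
  rot[5] = aBbaBaA$aaaAB
  rot[6] = BbaBaA$aaaABa
  rot[7] = baBaA$aaaABaB
  rot[8] = aBaA$aaaABaBb
  rot[9] = BaA$aaaABaBba
  rot[10] = aA$aaaABaBbaB
  rot[11] = A$aaaABaBbaBa
  rot[12] = $aaaABaBbaBaA
Sorted (with $ < everything):
  sorted[0] = $aaaABaBbaBaA
  sorted[1] = A$aaaABaBbaBa
  sorted[2] = ABaBbaBaA$aaa
  sorted[3] = BaA$aaaABaBba
  sorted[4] = BaBbaBaA$aaaA
  sorted[5] = BbaBaA$aaaABa
  sorted[6] = aA$aaaABaBbaB
  sorted[7] = aABaBbaBaA$aa
  sorted[8] = aBaA$aaaABaBb
  sorted[9] = aBbaBaA$aaaAB
  sorted[10] = aaABaBbaBaA$a
  sorted[11] = aaaABaBbaBaA$
  sorted[12] = baBaA$aaaABaB
sorted[5] = BbaBaA$aaaABa

Answer: BbaBaA$aaaABa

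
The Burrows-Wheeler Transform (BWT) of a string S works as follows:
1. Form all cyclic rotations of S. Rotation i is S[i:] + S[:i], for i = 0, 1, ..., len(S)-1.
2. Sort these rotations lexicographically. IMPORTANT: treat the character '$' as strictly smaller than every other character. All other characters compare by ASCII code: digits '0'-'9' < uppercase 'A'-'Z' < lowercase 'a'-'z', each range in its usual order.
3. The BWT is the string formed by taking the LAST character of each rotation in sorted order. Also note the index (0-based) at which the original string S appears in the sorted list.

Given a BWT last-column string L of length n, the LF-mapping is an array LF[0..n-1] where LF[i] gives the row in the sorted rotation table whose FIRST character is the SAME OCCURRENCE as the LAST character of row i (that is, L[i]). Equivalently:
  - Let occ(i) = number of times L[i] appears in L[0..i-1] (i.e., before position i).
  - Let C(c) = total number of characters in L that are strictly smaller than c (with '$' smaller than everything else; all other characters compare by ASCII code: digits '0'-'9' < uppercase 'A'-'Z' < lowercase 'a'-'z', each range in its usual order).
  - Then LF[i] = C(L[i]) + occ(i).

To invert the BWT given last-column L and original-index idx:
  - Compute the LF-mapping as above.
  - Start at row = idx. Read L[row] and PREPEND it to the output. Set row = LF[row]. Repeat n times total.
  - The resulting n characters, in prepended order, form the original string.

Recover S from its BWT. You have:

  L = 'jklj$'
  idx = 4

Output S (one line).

LF mapping: 1 3 4 2 0
Walk LF starting at row 4, prepending L[row]:
  step 1: row=4, L[4]='$', prepend. Next row=LF[4]=0
  step 2: row=0, L[0]='j', prepend. Next row=LF[0]=1
  step 3: row=1, L[1]='k', prepend. Next row=LF[1]=3
  step 4: row=3, L[3]='j', prepend. Next row=LF[3]=2
  step 5: row=2, L[2]='l', prepend. Next row=LF[2]=4
Reversed output: ljkj$

Answer: ljkj$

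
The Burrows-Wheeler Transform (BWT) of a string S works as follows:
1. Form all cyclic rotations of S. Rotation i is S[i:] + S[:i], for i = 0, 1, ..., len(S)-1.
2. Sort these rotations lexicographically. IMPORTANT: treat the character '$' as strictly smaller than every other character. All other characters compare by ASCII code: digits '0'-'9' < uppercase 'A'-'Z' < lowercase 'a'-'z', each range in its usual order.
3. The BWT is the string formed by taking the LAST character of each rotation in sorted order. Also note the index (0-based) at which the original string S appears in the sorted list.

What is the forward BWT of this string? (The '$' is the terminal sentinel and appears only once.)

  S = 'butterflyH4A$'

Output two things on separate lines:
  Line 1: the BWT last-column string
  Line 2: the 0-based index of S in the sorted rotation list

All 13 rotations (rotation i = S[i:]+S[:i]):
  rot[0] = butterflyH4A$
  rot[1] = utterflyH4A$b
  rot[2] = tterflyH4A$bu
  rot[3] = terflyH4A$but
  rot[4] = erflyH4A$butt
  rot[5] = rflyH4A$butte
  rot[6] = flyH4A$butter
  rot[7] = lyH4A$butterf
  rot[8] = yH4A$butterfl
  rot[9] = H4A$butterfly
  rot[10] = 4A$butterflyH
  rot[11] = A$butterflyH4
  rot[12] = $butterflyH4A
Sorted (with $ < everything):
  sorted[0] = $butterflyH4A  (last char: 'A')
  sorted[1] = 4A$butterflyH  (last char: 'H')
  sorted[2] = A$butterflyH4  (last char: '4')
  sorted[3] = H4A$butterfly  (last char: 'y')
  sorted[4] = butterflyH4A$  (last char: '$')
  sorted[5] = erflyH4A$butt  (last char: 't')
  sorted[6] = flyH4A$butter  (last char: 'r')
  sorted[7] = lyH4A$butterf  (last char: 'f')
  sorted[8] = rflyH4A$butte  (last char: 'e')
  sorted[9] = terflyH4A$but  (last char: 't')
  sorted[10] = tterflyH4A$bu  (last char: 'u')
  sorted[11] = utterflyH4A$b  (last char: 'b')
  sorted[12] = yH4A$butterfl  (last char: 'l')
Last column: AH4y$trfetubl
Original string S is at sorted index 4

Answer: AH4y$trfetubl
4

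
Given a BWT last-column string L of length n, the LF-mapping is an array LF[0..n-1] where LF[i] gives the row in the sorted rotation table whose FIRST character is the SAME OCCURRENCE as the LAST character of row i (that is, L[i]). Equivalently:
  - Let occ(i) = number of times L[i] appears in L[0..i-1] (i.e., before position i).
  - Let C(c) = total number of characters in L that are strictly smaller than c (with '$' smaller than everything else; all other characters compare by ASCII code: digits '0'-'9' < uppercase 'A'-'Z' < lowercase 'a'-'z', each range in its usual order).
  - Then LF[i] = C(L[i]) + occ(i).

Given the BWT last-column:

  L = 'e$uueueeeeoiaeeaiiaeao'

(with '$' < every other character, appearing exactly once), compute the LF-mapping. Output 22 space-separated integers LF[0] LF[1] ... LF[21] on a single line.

Answer: 5 0 19 20 6 21 7 8 9 10 17 14 1 11 12 2 15 16 3 13 4 18

Derivation:
Char counts: '$':1, 'a':4, 'e':9, 'i':3, 'o':2, 'u':3
C (first-col start): C('$')=0, C('a')=1, C('e')=5, C('i')=14, C('o')=17, C('u')=19
L[0]='e': occ=0, LF[0]=C('e')+0=5+0=5
L[1]='$': occ=0, LF[1]=C('$')+0=0+0=0
L[2]='u': occ=0, LF[2]=C('u')+0=19+0=19
L[3]='u': occ=1, LF[3]=C('u')+1=19+1=20
L[4]='e': occ=1, LF[4]=C('e')+1=5+1=6
L[5]='u': occ=2, LF[5]=C('u')+2=19+2=21
L[6]='e': occ=2, LF[6]=C('e')+2=5+2=7
L[7]='e': occ=3, LF[7]=C('e')+3=5+3=8
L[8]='e': occ=4, LF[8]=C('e')+4=5+4=9
L[9]='e': occ=5, LF[9]=C('e')+5=5+5=10
L[10]='o': occ=0, LF[10]=C('o')+0=17+0=17
L[11]='i': occ=0, LF[11]=C('i')+0=14+0=14
L[12]='a': occ=0, LF[12]=C('a')+0=1+0=1
L[13]='e': occ=6, LF[13]=C('e')+6=5+6=11
L[14]='e': occ=7, LF[14]=C('e')+7=5+7=12
L[15]='a': occ=1, LF[15]=C('a')+1=1+1=2
L[16]='i': occ=1, LF[16]=C('i')+1=14+1=15
L[17]='i': occ=2, LF[17]=C('i')+2=14+2=16
L[18]='a': occ=2, LF[18]=C('a')+2=1+2=3
L[19]='e': occ=8, LF[19]=C('e')+8=5+8=13
L[20]='a': occ=3, LF[20]=C('a')+3=1+3=4
L[21]='o': occ=1, LF[21]=C('o')+1=17+1=18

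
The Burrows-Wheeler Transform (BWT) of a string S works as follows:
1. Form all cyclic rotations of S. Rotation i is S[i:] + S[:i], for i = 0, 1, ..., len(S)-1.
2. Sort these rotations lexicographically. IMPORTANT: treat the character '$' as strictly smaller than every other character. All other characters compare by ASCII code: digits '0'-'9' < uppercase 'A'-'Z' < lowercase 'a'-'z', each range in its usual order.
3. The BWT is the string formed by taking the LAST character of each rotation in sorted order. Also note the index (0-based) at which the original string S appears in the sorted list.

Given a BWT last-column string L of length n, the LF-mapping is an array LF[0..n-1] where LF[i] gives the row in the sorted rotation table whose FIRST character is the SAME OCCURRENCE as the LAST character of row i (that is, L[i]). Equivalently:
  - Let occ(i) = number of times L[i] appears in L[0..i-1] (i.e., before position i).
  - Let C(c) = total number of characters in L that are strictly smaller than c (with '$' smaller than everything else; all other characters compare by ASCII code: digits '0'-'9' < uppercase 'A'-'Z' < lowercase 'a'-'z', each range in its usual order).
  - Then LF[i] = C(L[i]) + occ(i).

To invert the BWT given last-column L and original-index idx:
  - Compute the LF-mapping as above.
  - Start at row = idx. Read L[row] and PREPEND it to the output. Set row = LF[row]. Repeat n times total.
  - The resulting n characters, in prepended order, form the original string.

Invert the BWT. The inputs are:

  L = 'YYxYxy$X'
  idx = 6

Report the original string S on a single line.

Answer: xYYXyxY$

Derivation:
LF mapping: 2 3 5 4 6 7 0 1
Walk LF starting at row 6, prepending L[row]:
  step 1: row=6, L[6]='$', prepend. Next row=LF[6]=0
  step 2: row=0, L[0]='Y', prepend. Next row=LF[0]=2
  step 3: row=2, L[2]='x', prepend. Next row=LF[2]=5
  step 4: row=5, L[5]='y', prepend. Next row=LF[5]=7
  step 5: row=7, L[7]='X', prepend. Next row=LF[7]=1
  step 6: row=1, L[1]='Y', prepend. Next row=LF[1]=3
  step 7: row=3, L[3]='Y', prepend. Next row=LF[3]=4
  step 8: row=4, L[4]='x', prepend. Next row=LF[4]=6
Reversed output: xYYXyxY$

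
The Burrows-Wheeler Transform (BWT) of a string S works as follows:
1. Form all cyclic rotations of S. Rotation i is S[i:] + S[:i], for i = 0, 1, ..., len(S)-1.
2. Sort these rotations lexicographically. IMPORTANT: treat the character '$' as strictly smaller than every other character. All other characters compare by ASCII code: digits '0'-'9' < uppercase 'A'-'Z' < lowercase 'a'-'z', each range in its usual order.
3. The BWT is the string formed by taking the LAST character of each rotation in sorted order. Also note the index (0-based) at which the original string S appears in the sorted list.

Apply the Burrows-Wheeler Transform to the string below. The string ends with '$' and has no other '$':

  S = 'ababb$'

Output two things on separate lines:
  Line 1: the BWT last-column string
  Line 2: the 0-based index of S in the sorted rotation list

All 6 rotations (rotation i = S[i:]+S[:i]):
  rot[0] = ababb$
  rot[1] = babb$a
  rot[2] = abb$ab
  rot[3] = bb$aba
  rot[4] = b$abab
  rot[5] = $ababb
Sorted (with $ < everything):
  sorted[0] = $ababb  (last char: 'b')
  sorted[1] = ababb$  (last char: '$')
  sorted[2] = abb$ab  (last char: 'b')
  sorted[3] = b$abab  (last char: 'b')
  sorted[4] = babb$a  (last char: 'a')
  sorted[5] = bb$aba  (last char: 'a')
Last column: b$bbaa
Original string S is at sorted index 1

Answer: b$bbaa
1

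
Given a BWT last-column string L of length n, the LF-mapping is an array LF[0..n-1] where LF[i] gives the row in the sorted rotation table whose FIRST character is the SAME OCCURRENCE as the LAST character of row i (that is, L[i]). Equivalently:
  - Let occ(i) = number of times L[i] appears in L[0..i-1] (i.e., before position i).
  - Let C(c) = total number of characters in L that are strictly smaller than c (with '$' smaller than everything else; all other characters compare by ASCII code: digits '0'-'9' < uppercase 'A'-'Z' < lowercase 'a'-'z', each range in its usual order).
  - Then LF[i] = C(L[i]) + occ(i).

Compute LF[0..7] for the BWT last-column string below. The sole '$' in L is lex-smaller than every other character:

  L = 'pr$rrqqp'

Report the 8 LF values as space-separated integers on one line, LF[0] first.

Answer: 1 5 0 6 7 3 4 2

Derivation:
Char counts: '$':1, 'p':2, 'q':2, 'r':3
C (first-col start): C('$')=0, C('p')=1, C('q')=3, C('r')=5
L[0]='p': occ=0, LF[0]=C('p')+0=1+0=1
L[1]='r': occ=0, LF[1]=C('r')+0=5+0=5
L[2]='$': occ=0, LF[2]=C('$')+0=0+0=0
L[3]='r': occ=1, LF[3]=C('r')+1=5+1=6
L[4]='r': occ=2, LF[4]=C('r')+2=5+2=7
L[5]='q': occ=0, LF[5]=C('q')+0=3+0=3
L[6]='q': occ=1, LF[6]=C('q')+1=3+1=4
L[7]='p': occ=1, LF[7]=C('p')+1=1+1=2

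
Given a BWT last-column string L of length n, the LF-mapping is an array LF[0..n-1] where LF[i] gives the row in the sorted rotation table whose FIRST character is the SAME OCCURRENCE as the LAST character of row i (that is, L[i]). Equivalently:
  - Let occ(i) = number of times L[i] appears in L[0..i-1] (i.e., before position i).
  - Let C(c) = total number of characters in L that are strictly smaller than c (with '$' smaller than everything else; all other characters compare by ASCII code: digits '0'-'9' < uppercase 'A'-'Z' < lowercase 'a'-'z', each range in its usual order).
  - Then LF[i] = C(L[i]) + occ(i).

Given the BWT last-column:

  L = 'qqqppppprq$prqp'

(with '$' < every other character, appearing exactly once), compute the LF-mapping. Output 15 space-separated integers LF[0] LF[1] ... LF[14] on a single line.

Char counts: '$':1, 'p':7, 'q':5, 'r':2
C (first-col start): C('$')=0, C('p')=1, C('q')=8, C('r')=13
L[0]='q': occ=0, LF[0]=C('q')+0=8+0=8
L[1]='q': occ=1, LF[1]=C('q')+1=8+1=9
L[2]='q': occ=2, LF[2]=C('q')+2=8+2=10
L[3]='p': occ=0, LF[3]=C('p')+0=1+0=1
L[4]='p': occ=1, LF[4]=C('p')+1=1+1=2
L[5]='p': occ=2, LF[5]=C('p')+2=1+2=3
L[6]='p': occ=3, LF[6]=C('p')+3=1+3=4
L[7]='p': occ=4, LF[7]=C('p')+4=1+4=5
L[8]='r': occ=0, LF[8]=C('r')+0=13+0=13
L[9]='q': occ=3, LF[9]=C('q')+3=8+3=11
L[10]='$': occ=0, LF[10]=C('$')+0=0+0=0
L[11]='p': occ=5, LF[11]=C('p')+5=1+5=6
L[12]='r': occ=1, LF[12]=C('r')+1=13+1=14
L[13]='q': occ=4, LF[13]=C('q')+4=8+4=12
L[14]='p': occ=6, LF[14]=C('p')+6=1+6=7

Answer: 8 9 10 1 2 3 4 5 13 11 0 6 14 12 7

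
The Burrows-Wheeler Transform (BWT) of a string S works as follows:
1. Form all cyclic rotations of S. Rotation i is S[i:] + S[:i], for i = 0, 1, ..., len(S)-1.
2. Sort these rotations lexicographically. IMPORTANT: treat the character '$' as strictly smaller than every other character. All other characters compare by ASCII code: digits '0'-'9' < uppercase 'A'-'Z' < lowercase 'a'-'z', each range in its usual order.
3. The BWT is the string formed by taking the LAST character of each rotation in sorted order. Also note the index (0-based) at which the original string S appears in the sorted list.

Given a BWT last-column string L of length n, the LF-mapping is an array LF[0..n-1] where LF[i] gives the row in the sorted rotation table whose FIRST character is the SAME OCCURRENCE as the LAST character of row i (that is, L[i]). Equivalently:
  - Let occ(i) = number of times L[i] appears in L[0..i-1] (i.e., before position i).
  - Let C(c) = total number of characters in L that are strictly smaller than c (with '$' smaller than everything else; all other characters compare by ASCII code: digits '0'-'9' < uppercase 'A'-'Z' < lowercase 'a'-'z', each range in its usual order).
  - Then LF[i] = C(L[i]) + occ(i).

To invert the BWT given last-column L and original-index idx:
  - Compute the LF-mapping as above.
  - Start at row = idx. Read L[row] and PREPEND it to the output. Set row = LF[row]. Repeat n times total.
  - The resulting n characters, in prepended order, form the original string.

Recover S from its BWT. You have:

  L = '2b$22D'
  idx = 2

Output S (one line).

LF mapping: 1 5 0 2 3 4
Walk LF starting at row 2, prepending L[row]:
  step 1: row=2, L[2]='$', prepend. Next row=LF[2]=0
  step 2: row=0, L[0]='2', prepend. Next row=LF[0]=1
  step 3: row=1, L[1]='b', prepend. Next row=LF[1]=5
  step 4: row=5, L[5]='D', prepend. Next row=LF[5]=4
  step 5: row=4, L[4]='2', prepend. Next row=LF[4]=3
  step 6: row=3, L[3]='2', prepend. Next row=LF[3]=2
Reversed output: 22Db2$

Answer: 22Db2$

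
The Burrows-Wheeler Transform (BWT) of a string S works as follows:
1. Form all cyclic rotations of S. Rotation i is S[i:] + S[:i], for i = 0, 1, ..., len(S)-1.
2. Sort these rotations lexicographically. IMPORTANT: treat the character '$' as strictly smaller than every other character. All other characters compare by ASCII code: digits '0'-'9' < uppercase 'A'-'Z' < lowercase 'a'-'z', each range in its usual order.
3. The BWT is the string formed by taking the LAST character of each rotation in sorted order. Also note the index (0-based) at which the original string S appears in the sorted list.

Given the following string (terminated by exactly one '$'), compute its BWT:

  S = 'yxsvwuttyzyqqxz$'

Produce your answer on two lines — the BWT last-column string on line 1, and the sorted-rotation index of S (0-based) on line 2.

All 16 rotations (rotation i = S[i:]+S[:i]):
  rot[0] = yxsvwuttyzyqqxz$
  rot[1] = xsvwuttyzyqqxz$y
  rot[2] = svwuttyzyqqxz$yx
  rot[3] = vwuttyzyqqxz$yxs
  rot[4] = wuttyzyqqxz$yxsv
  rot[5] = uttyzyqqxz$yxsvw
  rot[6] = ttyzyqqxz$yxsvwu
  rot[7] = tyzyqqxz$yxsvwut
  rot[8] = yzyqqxz$yxsvwutt
  rot[9] = zyqqxz$yxsvwutty
  rot[10] = yqqxz$yxsvwuttyz
  rot[11] = qqxz$yxsvwuttyzy
  rot[12] = qxz$yxsvwuttyzyq
  rot[13] = xz$yxsvwuttyzyqq
  rot[14] = z$yxsvwuttyzyqqx
  rot[15] = $yxsvwuttyzyqqxz
Sorted (with $ < everything):
  sorted[0] = $yxsvwuttyzyqqxz  (last char: 'z')
  sorted[1] = qqxz$yxsvwuttyzy  (last char: 'y')
  sorted[2] = qxz$yxsvwuttyzyq  (last char: 'q')
  sorted[3] = svwuttyzyqqxz$yx  (last char: 'x')
  sorted[4] = ttyzyqqxz$yxsvwu  (last char: 'u')
  sorted[5] = tyzyqqxz$yxsvwut  (last char: 't')
  sorted[6] = uttyzyqqxz$yxsvw  (last char: 'w')
  sorted[7] = vwuttyzyqqxz$yxs  (last char: 's')
  sorted[8] = wuttyzyqqxz$yxsv  (last char: 'v')
  sorted[9] = xsvwuttyzyqqxz$y  (last char: 'y')
  sorted[10] = xz$yxsvwuttyzyqq  (last char: 'q')
  sorted[11] = yqqxz$yxsvwuttyz  (last char: 'z')
  sorted[12] = yxsvwuttyzyqqxz$  (last char: '$')
  sorted[13] = yzyqqxz$yxsvwutt  (last char: 't')
  sorted[14] = z$yxsvwuttyzyqqx  (last char: 'x')
  sorted[15] = zyqqxz$yxsvwutty  (last char: 'y')
Last column: zyqxutwsvyqz$txy
Original string S is at sorted index 12

Answer: zyqxutwsvyqz$txy
12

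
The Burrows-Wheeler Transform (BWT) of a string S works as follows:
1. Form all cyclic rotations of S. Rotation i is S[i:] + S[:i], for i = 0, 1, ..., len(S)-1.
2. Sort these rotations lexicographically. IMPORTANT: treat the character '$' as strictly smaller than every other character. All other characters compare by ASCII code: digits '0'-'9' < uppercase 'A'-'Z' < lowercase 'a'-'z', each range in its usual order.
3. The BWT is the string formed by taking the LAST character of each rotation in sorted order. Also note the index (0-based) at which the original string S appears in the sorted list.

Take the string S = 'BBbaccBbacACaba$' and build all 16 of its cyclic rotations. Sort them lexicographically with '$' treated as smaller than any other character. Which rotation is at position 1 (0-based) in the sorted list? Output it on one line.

Answer: ACaba$BBbaccBbac

Derivation:
All 16 rotations (rotation i = S[i:]+S[:i]):
  rot[0] = BBbaccBbacACaba$
  rot[1] = BbaccBbacACaba$B
  rot[2] = baccBbacACaba$BB
  rot[3] = accBbacACaba$BBb
  rot[4] = ccBbacACaba$BBba
  rot[5] = cBbacACaba$BBbac
  rot[6] = BbacACaba$BBbacc
  rot[7] = bacACaba$BBbaccB
  rot[8] = acACaba$BBbaccBb
  rot[9] = cACaba$BBbaccBba
  rot[10] = ACaba$BBbaccBbac
  rot[11] = Caba$BBbaccBbacA
  rot[12] = aba$BBbaccBbacAC
  rot[13] = ba$BBbaccBbacACa
  rot[14] = a$BBbaccBbacACab
  rot[15] = $BBbaccBbacACaba
Sorted (with $ < everything):
  sorted[0] = $BBbaccBbacACaba
  sorted[1] = ACaba$BBbaccBbac
  sorted[2] = BBbaccBbacACaba$
  sorted[3] = BbacACaba$BBbacc
  sorted[4] = BbaccBbacACaba$B
  sorted[5] = Caba$BBbaccBbacA
  sorted[6] = a$BBbaccBbacACab
  sorted[7] = aba$BBbaccBbacAC
  sorted[8] = acACaba$BBbaccBb
  sorted[9] = accBbacACaba$BBb
  sorted[10] = ba$BBbaccBbacACa
  sorted[11] = bacACaba$BBbaccB
  sorted[12] = baccBbacACaba$BB
  sorted[13] = cACaba$BBbaccBba
  sorted[14] = cBbacACaba$BBbac
  sorted[15] = ccBbacACaba$BBba
sorted[1] = ACaba$BBbaccBbac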